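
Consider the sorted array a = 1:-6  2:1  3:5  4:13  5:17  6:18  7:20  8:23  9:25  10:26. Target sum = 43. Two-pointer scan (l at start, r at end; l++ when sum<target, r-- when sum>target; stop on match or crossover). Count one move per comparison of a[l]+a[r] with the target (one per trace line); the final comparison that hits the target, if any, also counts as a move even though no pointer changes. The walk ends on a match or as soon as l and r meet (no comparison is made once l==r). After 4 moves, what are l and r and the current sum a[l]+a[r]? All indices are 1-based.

l=5, r=10, sum=43

[1,10] -6+26=20 <43 → l++
[2,10] 1+26=27 <43 → l++
[3,10] 5+26=31 <43 → l++
[4,10] 13+26=39 <43 → l++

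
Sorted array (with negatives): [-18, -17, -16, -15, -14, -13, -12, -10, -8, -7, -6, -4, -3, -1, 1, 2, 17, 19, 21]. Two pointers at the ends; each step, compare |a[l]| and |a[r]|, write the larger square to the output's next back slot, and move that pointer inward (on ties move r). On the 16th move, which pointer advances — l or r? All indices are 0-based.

[0,18] |-18|<=|21| out[18]=441 → r--
[0,17] |-18|<=|19| out[17]=361 → r--
[0,16] |-18|>|17| out[16]=324 → l++
[1,16] |-17|<=|17| out[15]=289 → r--
[1,15] |-17|>|2| out[14]=289 → l++
[2,15] |-16|>|2| out[13]=256 → l++
[3,15] |-15|>|2| out[12]=225 → l++
[4,15] |-14|>|2| out[11]=196 → l++
[5,15] |-13|>|2| out[10]=169 → l++
[6,15] |-12|>|2| out[9]=144 → l++
[7,15] |-10|>|2| out[8]=100 → l++
[8,15] |-8|>|2| out[7]=64 → l++
[9,15] |-7|>|2| out[6]=49 → l++
[10,15] |-6|>|2| out[5]=36 → l++
[11,15] |-4|>|2| out[4]=16 → l++
[12,15] |-3|>|2| out[3]=9 → l++

l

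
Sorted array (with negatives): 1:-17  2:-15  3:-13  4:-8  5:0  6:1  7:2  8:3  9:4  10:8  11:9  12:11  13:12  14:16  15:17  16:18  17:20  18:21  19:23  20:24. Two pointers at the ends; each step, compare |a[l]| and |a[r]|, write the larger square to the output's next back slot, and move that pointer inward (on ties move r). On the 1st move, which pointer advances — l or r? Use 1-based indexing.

r

[1,20] |-17|<=|24| out[20]=576 → r--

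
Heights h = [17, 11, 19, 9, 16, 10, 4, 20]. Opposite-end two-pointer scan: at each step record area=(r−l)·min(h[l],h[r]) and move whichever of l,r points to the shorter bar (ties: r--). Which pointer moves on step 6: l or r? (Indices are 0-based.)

l=0 r=7: min(17,20)*7=119 best=119 *, l++
l=1 r=7: min(11,20)*6=66 best=119, l++
l=2 r=7: min(19,20)*5=95 best=119, l++
l=3 r=7: min(9,20)*4=36 best=119, l++
l=4 r=7: min(16,20)*3=48 best=119, l++
l=5 r=7: min(10,20)*2=20 best=119, l++

l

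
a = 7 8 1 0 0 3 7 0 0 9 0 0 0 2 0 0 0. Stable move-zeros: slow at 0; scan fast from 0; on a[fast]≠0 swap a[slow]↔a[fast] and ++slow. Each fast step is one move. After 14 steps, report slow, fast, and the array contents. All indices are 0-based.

(s=0,f=0) a[fast]=7≠0 swap→a[0]=7 → slow++,fast++
(s=1,f=1) a[fast]=8≠0 swap→a[1]=8 → slow++,fast++
(s=2,f=2) a[fast]=1≠0 swap→a[2]=1 → slow++,fast++
(s=3,f=3) a[fast]=0 → fast++
(s=3,f=4) a[fast]=0 → fast++
(s=3,f=5) a[fast]=3≠0 swap→a[3]=3 → slow++,fast++
(s=4,f=6) a[fast]=7≠0 swap→a[4]=7 → slow++,fast++
(s=5,f=7) a[fast]=0 → fast++
(s=5,f=8) a[fast]=0 → fast++
(s=5,f=9) a[fast]=9≠0 swap→a[5]=9 → slow++,fast++
(s=6,f=10) a[fast]=0 → fast++
(s=6,f=11) a[fast]=0 → fast++
(s=6,f=12) a[fast]=0 → fast++
(s=6,f=13) a[fast]=2≠0 swap→a[6]=2 → slow++,fast++

slow=7, fast=14, a=[7, 8, 1, 3, 7, 9, 2, 0, 0, 0, 0, 0, 0, 0, 0, 0, 0]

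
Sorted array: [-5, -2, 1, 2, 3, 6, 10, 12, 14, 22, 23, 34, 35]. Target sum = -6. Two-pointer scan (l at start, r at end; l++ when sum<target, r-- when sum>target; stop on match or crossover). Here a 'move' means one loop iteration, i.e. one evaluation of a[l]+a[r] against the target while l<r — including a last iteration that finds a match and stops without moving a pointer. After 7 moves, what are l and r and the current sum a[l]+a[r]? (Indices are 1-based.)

l=1, r=6, sum=1

l=1 r=13: -5+35=30 >-6, r--
l=1 r=12: -5+34=29 >-6, r--
l=1 r=11: -5+23=18 >-6, r--
l=1 r=10: -5+22=17 >-6, r--
l=1 r=9: -5+14=9 >-6, r--
l=1 r=8: -5+12=7 >-6, r--
l=1 r=7: -5+10=5 >-6, r--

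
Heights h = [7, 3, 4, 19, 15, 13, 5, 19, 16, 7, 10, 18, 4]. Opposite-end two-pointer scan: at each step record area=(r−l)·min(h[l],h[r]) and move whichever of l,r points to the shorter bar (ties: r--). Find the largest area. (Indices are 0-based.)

[0,12] min(7,4)*12=48 best=48 * → r--
[0,11] min(7,18)*11=77 best=77 * → l++
[1,11] min(3,18)*10=30 best=77 → l++
[2,11] min(4,18)*9=36 best=77 → l++
[3,11] min(19,18)*8=144 best=144 * → r--
[3,10] min(19,10)*7=70 best=144 → r--
[3,9] min(19,7)*6=42 best=144 → r--
[3,8] min(19,16)*5=80 best=144 → r--
[3,7] min(19,19)*4=76 best=144 → r--
[3,6] min(19,5)*3=15 best=144 → r--
[3,5] min(19,13)*2=26 best=144 → r--
[3,4] min(19,15)*1=15 best=144 → r--

max area = 144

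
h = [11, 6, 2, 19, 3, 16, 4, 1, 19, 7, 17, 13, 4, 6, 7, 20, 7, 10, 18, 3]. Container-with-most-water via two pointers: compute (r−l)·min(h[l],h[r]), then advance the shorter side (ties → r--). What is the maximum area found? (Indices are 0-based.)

max area = 270

l=0 r=19: min(11,3)*19=57 best=57 *, r--
l=0 r=18: min(11,18)*18=198 best=198 *, l++
l=1 r=18: min(6,18)*17=102 best=198, l++
l=2 r=18: min(2,18)*16=32 best=198, l++
l=3 r=18: min(19,18)*15=270 best=270 *, r--
l=3 r=17: min(19,10)*14=140 best=270, r--
l=3 r=16: min(19,7)*13=91 best=270, r--
l=3 r=15: min(19,20)*12=228 best=270, l++
l=4 r=15: min(3,20)*11=33 best=270, l++
l=5 r=15: min(16,20)*10=160 best=270, l++
l=6 r=15: min(4,20)*9=36 best=270, l++
l=7 r=15: min(1,20)*8=8 best=270, l++
l=8 r=15: min(19,20)*7=133 best=270, l++
l=9 r=15: min(7,20)*6=42 best=270, l++
l=10 r=15: min(17,20)*5=85 best=270, l++
l=11 r=15: min(13,20)*4=52 best=270, l++
l=12 r=15: min(4,20)*3=12 best=270, l++
l=13 r=15: min(6,20)*2=12 best=270, l++
l=14 r=15: min(7,20)*1=7 best=270, l++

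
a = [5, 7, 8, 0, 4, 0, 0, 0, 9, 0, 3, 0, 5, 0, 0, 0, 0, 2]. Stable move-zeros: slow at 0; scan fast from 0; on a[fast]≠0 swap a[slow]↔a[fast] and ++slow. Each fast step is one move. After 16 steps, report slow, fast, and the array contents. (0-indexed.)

slow=0 fast=0: a[fast]=5≠0 swap→a[0]=5, slow++,fast++
slow=1 fast=1: a[fast]=7≠0 swap→a[1]=7, slow++,fast++
slow=2 fast=2: a[fast]=8≠0 swap→a[2]=8, slow++,fast++
slow=3 fast=3: a[fast]=0, fast++
slow=3 fast=4: a[fast]=4≠0 swap→a[3]=4, slow++,fast++
slow=4 fast=5: a[fast]=0, fast++
slow=4 fast=6: a[fast]=0, fast++
slow=4 fast=7: a[fast]=0, fast++
slow=4 fast=8: a[fast]=9≠0 swap→a[4]=9, slow++,fast++
slow=5 fast=9: a[fast]=0, fast++
slow=5 fast=10: a[fast]=3≠0 swap→a[5]=3, slow++,fast++
slow=6 fast=11: a[fast]=0, fast++
slow=6 fast=12: a[fast]=5≠0 swap→a[6]=5, slow++,fast++
slow=7 fast=13: a[fast]=0, fast++
slow=7 fast=14: a[fast]=0, fast++
slow=7 fast=15: a[fast]=0, fast++

slow=7, fast=16, a=[5, 7, 8, 4, 9, 3, 5, 0, 0, 0, 0, 0, 0, 0, 0, 0, 0, 2]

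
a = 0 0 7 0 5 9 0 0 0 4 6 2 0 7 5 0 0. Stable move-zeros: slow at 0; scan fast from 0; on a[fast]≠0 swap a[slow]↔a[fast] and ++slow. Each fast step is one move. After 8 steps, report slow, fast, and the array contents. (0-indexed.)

(s=0,f=0) a[fast]=0 → fast++
(s=0,f=1) a[fast]=0 → fast++
(s=0,f=2) a[fast]=7≠0 swap→a[0]=7 → slow++,fast++
(s=1,f=3) a[fast]=0 → fast++
(s=1,f=4) a[fast]=5≠0 swap→a[1]=5 → slow++,fast++
(s=2,f=5) a[fast]=9≠0 swap→a[2]=9 → slow++,fast++
(s=3,f=6) a[fast]=0 → fast++
(s=3,f=7) a[fast]=0 → fast++

slow=3, fast=8, a=[7, 5, 9, 0, 0, 0, 0, 0, 0, 4, 6, 2, 0, 7, 5, 0, 0]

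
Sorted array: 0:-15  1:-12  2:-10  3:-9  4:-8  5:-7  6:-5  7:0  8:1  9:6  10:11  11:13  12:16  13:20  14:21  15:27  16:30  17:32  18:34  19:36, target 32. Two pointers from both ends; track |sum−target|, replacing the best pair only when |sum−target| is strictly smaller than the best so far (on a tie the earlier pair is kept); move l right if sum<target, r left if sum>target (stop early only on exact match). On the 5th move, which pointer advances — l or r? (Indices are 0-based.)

l

l=0 r=19: -15+36=21 d=11 *, l++
l=1 r=19: -12+36=24 d=8 *, l++
l=2 r=19: -10+36=26 d=6 *, l++
l=3 r=19: -9+36=27 d=5 *, l++
l=4 r=19: -8+36=28 d=4 *, l++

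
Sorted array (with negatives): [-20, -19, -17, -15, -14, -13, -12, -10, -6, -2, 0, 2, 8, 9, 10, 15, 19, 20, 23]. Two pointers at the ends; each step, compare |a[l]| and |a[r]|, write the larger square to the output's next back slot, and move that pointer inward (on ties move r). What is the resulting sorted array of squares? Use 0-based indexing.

[0, 4, 4, 36, 64, 81, 100, 100, 144, 169, 196, 225, 225, 289, 361, 361, 400, 400, 529]

l=0 r=18: |-20|<=|23| out[18]=529, r--
l=0 r=17: |-20|<=|20| out[17]=400, r--
l=0 r=16: |-20|>|19| out[16]=400, l++
l=1 r=16: |-19|<=|19| out[15]=361, r--
l=1 r=15: |-19|>|15| out[14]=361, l++
l=2 r=15: |-17|>|15| out[13]=289, l++
l=3 r=15: |-15|<=|15| out[12]=225, r--
l=3 r=14: |-15|>|10| out[11]=225, l++
l=4 r=14: |-14|>|10| out[10]=196, l++
l=5 r=14: |-13|>|10| out[9]=169, l++
l=6 r=14: |-12|>|10| out[8]=144, l++
l=7 r=14: |-10|<=|10| out[7]=100, r--
l=7 r=13: |-10|>|9| out[6]=100, l++
l=8 r=13: |-6|<=|9| out[5]=81, r--
l=8 r=12: |-6|<=|8| out[4]=64, r--
l=8 r=11: |-6|>|2| out[3]=36, l++
l=9 r=11: |-2|<=|2| out[2]=4, r--
l=9 r=10: |-2|>|0| out[1]=4, l++
l=10 r=10: |0|<=|0| out[0]=0, r--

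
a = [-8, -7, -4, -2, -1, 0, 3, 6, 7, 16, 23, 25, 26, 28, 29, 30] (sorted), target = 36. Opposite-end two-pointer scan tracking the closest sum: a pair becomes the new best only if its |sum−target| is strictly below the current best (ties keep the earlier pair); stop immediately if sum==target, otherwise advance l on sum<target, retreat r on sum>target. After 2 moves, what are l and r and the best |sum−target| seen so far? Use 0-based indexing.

[0,15] -8+30=22 d=14 * → l++
[1,15] -7+30=23 d=13 * → l++

l=2, r=15, best |Δ|=13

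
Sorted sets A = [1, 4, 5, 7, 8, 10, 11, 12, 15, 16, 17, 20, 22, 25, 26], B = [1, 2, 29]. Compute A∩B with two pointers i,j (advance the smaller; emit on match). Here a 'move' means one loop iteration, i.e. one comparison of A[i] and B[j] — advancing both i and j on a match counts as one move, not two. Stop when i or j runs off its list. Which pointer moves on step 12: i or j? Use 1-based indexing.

[i=1,j=1] 1==1 emit → i++,j++
[i=2,j=2] 4>2 → j++
[i=2,j=3] 4<29 → i++
[i=3,j=3] 5<29 → i++
[i=4,j=3] 7<29 → i++
[i=5,j=3] 8<29 → i++
[i=6,j=3] 10<29 → i++
[i=7,j=3] 11<29 → i++
[i=8,j=3] 12<29 → i++
[i=9,j=3] 15<29 → i++
[i=10,j=3] 16<29 → i++
[i=11,j=3] 17<29 → i++

i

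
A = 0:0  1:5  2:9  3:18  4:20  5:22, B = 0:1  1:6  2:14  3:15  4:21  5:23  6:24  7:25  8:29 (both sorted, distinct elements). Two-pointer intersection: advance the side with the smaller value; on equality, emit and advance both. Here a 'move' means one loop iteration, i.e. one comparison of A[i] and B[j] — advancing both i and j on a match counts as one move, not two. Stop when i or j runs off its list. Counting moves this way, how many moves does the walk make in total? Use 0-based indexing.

i=0 j=0: 0<1, i++
i=1 j=0: 5>1, j++
i=1 j=1: 5<6, i++
i=2 j=1: 9>6, j++
i=2 j=2: 9<14, i++
i=3 j=2: 18>14, j++
i=3 j=3: 18>15, j++
i=3 j=4: 18<21, i++
i=4 j=4: 20<21, i++
i=5 j=4: 22>21, j++
i=5 j=5: 22<23, i++

11 moves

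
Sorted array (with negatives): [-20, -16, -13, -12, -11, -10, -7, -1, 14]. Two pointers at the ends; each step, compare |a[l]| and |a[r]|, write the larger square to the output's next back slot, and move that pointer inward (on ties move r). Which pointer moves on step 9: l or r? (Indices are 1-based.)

l=1 r=9: |-20|>|14| out[9]=400, l++
l=2 r=9: |-16|>|14| out[8]=256, l++
l=3 r=9: |-13|<=|14| out[7]=196, r--
l=3 r=8: |-13|>|-1| out[6]=169, l++
l=4 r=8: |-12|>|-1| out[5]=144, l++
l=5 r=8: |-11|>|-1| out[4]=121, l++
l=6 r=8: |-10|>|-1| out[3]=100, l++
l=7 r=8: |-7|>|-1| out[2]=49, l++
l=8 r=8: |-1|<=|-1| out[1]=1, r--

r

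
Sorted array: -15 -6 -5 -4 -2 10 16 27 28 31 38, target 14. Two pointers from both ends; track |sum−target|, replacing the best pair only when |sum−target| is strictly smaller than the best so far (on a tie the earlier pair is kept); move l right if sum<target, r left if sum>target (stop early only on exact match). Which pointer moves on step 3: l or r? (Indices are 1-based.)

l

l=1 r=11: -15+38=23 d=9 *, r--
l=1 r=10: -15+31=16 d=2 *, r--
l=1 r=9: -15+28=13 d=1 *, l++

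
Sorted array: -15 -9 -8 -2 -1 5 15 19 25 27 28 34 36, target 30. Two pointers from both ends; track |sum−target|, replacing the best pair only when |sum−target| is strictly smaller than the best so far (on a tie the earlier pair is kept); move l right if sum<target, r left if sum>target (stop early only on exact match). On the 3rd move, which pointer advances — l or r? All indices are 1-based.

l=1 r=13: -15+36=21 d=9 *, l++
l=2 r=13: -9+36=27 d=3 *, l++
l=3 r=13: -8+36=28 d=2 *, l++

l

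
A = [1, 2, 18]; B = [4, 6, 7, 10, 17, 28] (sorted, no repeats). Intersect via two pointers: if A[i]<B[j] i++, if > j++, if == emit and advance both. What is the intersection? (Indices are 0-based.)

[i=0,j=0] 1<4 → i++
[i=1,j=0] 2<4 → i++
[i=2,j=0] 18>4 → j++
[i=2,j=1] 18>6 → j++
[i=2,j=2] 18>7 → j++
[i=2,j=3] 18>10 → j++
[i=2,j=4] 18>17 → j++
[i=2,j=5] 18<28 → i++

intersection = []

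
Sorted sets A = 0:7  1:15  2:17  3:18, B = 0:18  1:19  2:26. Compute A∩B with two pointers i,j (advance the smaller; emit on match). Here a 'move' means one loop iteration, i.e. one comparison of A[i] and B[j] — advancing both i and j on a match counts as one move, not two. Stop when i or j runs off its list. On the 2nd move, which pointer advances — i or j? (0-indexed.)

i=0 j=0: 7<18, i++
i=1 j=0: 15<18, i++

i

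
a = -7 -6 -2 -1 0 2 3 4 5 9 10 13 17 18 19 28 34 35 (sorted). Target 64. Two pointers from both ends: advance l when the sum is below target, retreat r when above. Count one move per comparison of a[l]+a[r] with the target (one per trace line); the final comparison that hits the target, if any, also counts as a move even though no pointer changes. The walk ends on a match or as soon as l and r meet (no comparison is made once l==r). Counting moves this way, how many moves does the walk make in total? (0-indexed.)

17 moves

[0,17] -7+35=28 <64 → l++
[1,17] -6+35=29 <64 → l++
[2,17] -2+35=33 <64 → l++
[3,17] -1+35=34 <64 → l++
[4,17] 0+35=35 <64 → l++
[5,17] 2+35=37 <64 → l++
[6,17] 3+35=38 <64 → l++
[7,17] 4+35=39 <64 → l++
[8,17] 5+35=40 <64 → l++
[9,17] 9+35=44 <64 → l++
[10,17] 10+35=45 <64 → l++
[11,17] 13+35=48 <64 → l++
[12,17] 17+35=52 <64 → l++
[13,17] 18+35=53 <64 → l++
[14,17] 19+35=54 <64 → l++
[15,17] 28+35=63 <64 → l++
[16,17] 34+35=69 >64 → r--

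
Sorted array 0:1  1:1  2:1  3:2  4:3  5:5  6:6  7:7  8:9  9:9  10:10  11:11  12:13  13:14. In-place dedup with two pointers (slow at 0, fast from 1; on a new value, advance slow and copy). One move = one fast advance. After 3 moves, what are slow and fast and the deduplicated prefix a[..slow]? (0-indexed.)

slow=1, fast=4, prefix=[1, 2]

slow=0 fast=1: a[fast]=1=a[slow] dup, fast++
slow=0 fast=2: a[fast]=1=a[slow] dup, fast++
slow=0 fast=3: a[fast]=2≠a[slow]=1 write a[1]=2, slow++,fast++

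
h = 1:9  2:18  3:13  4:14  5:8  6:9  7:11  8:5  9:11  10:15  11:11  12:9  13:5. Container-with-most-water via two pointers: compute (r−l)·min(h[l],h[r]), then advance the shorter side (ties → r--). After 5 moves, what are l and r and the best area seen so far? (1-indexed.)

l=1 r=13: min(9,5)*12=60 best=60 *, r--
l=1 r=12: min(9,9)*11=99 best=99 *, r--
l=1 r=11: min(9,11)*10=90 best=99, l++
l=2 r=11: min(18,11)*9=99 best=99, r--
l=2 r=10: min(18,15)*8=120 best=120 *, r--

l=2, r=9, best area=120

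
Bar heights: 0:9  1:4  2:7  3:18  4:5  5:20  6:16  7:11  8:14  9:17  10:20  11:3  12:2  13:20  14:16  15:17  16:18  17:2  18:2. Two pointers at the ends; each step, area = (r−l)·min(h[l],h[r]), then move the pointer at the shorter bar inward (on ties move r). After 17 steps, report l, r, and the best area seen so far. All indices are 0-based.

l=5, r=6, best area=234

l=0 r=18: min(9,2)*18=36 best=36 *, r--
l=0 r=17: min(9,2)*17=34 best=36, r--
l=0 r=16: min(9,18)*16=144 best=144 *, l++
l=1 r=16: min(4,18)*15=60 best=144, l++
l=2 r=16: min(7,18)*14=98 best=144, l++
l=3 r=16: min(18,18)*13=234 best=234 *, r--
l=3 r=15: min(18,17)*12=204 best=234, r--
l=3 r=14: min(18,16)*11=176 best=234, r--
l=3 r=13: min(18,20)*10=180 best=234, l++
l=4 r=13: min(5,20)*9=45 best=234, l++
l=5 r=13: min(20,20)*8=160 best=234, r--
l=5 r=12: min(20,2)*7=14 best=234, r--
l=5 r=11: min(20,3)*6=18 best=234, r--
l=5 r=10: min(20,20)*5=100 best=234, r--
l=5 r=9: min(20,17)*4=68 best=234, r--
l=5 r=8: min(20,14)*3=42 best=234, r--
l=5 r=7: min(20,11)*2=22 best=234, r--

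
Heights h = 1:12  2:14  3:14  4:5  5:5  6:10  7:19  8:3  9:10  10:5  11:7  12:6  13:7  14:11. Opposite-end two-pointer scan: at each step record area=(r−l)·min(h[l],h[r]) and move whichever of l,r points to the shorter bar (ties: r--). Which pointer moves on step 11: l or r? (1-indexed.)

l

l=1 r=14: min(12,11)*13=143 best=143 *, r--
l=1 r=13: min(12,7)*12=84 best=143, r--
l=1 r=12: min(12,6)*11=66 best=143, r--
l=1 r=11: min(12,7)*10=70 best=143, r--
l=1 r=10: min(12,5)*9=45 best=143, r--
l=1 r=9: min(12,10)*8=80 best=143, r--
l=1 r=8: min(12,3)*7=21 best=143, r--
l=1 r=7: min(12,19)*6=72 best=143, l++
l=2 r=7: min(14,19)*5=70 best=143, l++
l=3 r=7: min(14,19)*4=56 best=143, l++
l=4 r=7: min(5,19)*3=15 best=143, l++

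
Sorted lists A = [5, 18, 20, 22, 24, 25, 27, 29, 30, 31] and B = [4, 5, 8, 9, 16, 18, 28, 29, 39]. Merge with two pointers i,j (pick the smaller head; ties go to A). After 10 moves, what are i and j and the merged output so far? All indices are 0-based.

i=0 j=0: A[i]=5>B[j]=4 take 4, j++
i=0 j=1: A[i]=5<=B[j]=5 take 5, i++
i=1 j=1: A[i]=18>B[j]=5 take 5, j++
i=1 j=2: A[i]=18>B[j]=8 take 8, j++
i=1 j=3: A[i]=18>B[j]=9 take 9, j++
i=1 j=4: A[i]=18>B[j]=16 take 16, j++
i=1 j=5: A[i]=18<=B[j]=18 take 18, i++
i=2 j=5: A[i]=20>B[j]=18 take 18, j++
i=2 j=6: A[i]=20<=B[j]=28 take 20, i++
i=3 j=6: A[i]=22<=B[j]=28 take 22, i++

i=4, j=6, merged so far=[4, 5, 5, 8, 9, 16, 18, 18, 20, 22]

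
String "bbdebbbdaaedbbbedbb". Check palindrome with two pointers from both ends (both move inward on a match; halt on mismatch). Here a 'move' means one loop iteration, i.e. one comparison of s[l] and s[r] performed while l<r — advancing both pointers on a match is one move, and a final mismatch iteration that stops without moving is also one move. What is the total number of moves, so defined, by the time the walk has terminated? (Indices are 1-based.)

l=1 r=19: 'b'=='b', l++,r--
l=2 r=18: 'b'=='b', l++,r--
l=3 r=17: 'd'=='d', l++,r--
l=4 r=16: 'e'=='e', l++,r--
l=5 r=15: 'b'=='b', l++,r--
l=6 r=14: 'b'=='b', l++,r--
l=7 r=13: 'b'=='b', l++,r--
l=8 r=12: 'd'=='d', l++,r--
l=9 r=11: 'a'!='e', stop

9 moves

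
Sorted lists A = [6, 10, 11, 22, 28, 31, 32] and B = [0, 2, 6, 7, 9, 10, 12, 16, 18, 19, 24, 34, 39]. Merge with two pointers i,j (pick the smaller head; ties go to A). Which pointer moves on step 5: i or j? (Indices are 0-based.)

i=0 j=0: A[i]=6>B[j]=0 take 0, j++
i=0 j=1: A[i]=6>B[j]=2 take 2, j++
i=0 j=2: A[i]=6<=B[j]=6 take 6, i++
i=1 j=2: A[i]=10>B[j]=6 take 6, j++
i=1 j=3: A[i]=10>B[j]=7 take 7, j++

j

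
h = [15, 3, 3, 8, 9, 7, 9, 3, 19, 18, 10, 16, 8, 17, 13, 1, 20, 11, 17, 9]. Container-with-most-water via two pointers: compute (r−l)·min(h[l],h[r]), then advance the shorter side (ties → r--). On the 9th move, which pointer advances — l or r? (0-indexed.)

[0,19] min(15,9)*19=171 best=171 * → r--
[0,18] min(15,17)*18=270 best=270 * → l++
[1,18] min(3,17)*17=51 best=270 → l++
[2,18] min(3,17)*16=48 best=270 → l++
[3,18] min(8,17)*15=120 best=270 → l++
[4,18] min(9,17)*14=126 best=270 → l++
[5,18] min(7,17)*13=91 best=270 → l++
[6,18] min(9,17)*12=108 best=270 → l++
[7,18] min(3,17)*11=33 best=270 → l++

l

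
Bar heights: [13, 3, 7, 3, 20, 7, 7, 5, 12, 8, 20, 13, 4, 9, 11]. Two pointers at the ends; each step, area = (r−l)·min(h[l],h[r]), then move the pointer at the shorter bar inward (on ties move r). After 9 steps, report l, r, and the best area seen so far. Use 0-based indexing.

l=0 r=14: min(13,11)*14=154 best=154 *, r--
l=0 r=13: min(13,9)*13=117 best=154, r--
l=0 r=12: min(13,4)*12=48 best=154, r--
l=0 r=11: min(13,13)*11=143 best=154, r--
l=0 r=10: min(13,20)*10=130 best=154, l++
l=1 r=10: min(3,20)*9=27 best=154, l++
l=2 r=10: min(7,20)*8=56 best=154, l++
l=3 r=10: min(3,20)*7=21 best=154, l++
l=4 r=10: min(20,20)*6=120 best=154, r--

l=4, r=9, best area=154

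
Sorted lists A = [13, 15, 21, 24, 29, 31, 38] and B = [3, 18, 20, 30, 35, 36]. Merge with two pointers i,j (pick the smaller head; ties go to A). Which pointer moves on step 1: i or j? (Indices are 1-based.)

j

i=1 j=1: A[i]=13>B[j]=3 take 3, j++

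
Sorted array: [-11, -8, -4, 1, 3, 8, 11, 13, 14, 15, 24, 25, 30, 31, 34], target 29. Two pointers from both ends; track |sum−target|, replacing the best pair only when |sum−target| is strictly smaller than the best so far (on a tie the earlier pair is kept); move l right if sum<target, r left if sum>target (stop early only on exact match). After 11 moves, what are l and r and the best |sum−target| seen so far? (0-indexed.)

[0,14] -11+34=23 d=6 * → l++
[1,14] -8+34=26 d=3 * → l++
[2,14] -4+34=30 d=1 * → r--
[2,13] -4+31=27 d=2 → l++
[3,13] 1+31=32 d=3 → r--
[3,12] 1+30=31 d=2 → r--
[3,11] 1+25=26 d=3 → l++
[4,11] 3+25=28 d=1 → l++
[5,11] 8+25=33 d=4 → r--
[5,10] 8+24=32 d=3 → r--
[5,9] 8+15=23 d=6 → l++

l=6, r=9, best |Δ|=1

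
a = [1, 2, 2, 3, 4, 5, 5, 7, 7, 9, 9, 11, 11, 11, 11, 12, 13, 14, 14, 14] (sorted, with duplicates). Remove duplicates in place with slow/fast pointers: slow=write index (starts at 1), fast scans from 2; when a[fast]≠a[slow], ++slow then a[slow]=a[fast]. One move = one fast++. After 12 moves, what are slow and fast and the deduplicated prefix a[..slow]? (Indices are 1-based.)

slow=1 fast=2: a[fast]=2≠a[slow]=1 write a[2]=2, slow++,fast++
slow=2 fast=3: a[fast]=2=a[slow] dup, fast++
slow=2 fast=4: a[fast]=3≠a[slow]=2 write a[3]=3, slow++,fast++
slow=3 fast=5: a[fast]=4≠a[slow]=3 write a[4]=4, slow++,fast++
slow=4 fast=6: a[fast]=5≠a[slow]=4 write a[5]=5, slow++,fast++
slow=5 fast=7: a[fast]=5=a[slow] dup, fast++
slow=5 fast=8: a[fast]=7≠a[slow]=5 write a[6]=7, slow++,fast++
slow=6 fast=9: a[fast]=7=a[slow] dup, fast++
slow=6 fast=10: a[fast]=9≠a[slow]=7 write a[7]=9, slow++,fast++
slow=7 fast=11: a[fast]=9=a[slow] dup, fast++
slow=7 fast=12: a[fast]=11≠a[slow]=9 write a[8]=11, slow++,fast++
slow=8 fast=13: a[fast]=11=a[slow] dup, fast++

slow=8, fast=14, prefix=[1, 2, 3, 4, 5, 7, 9, 11]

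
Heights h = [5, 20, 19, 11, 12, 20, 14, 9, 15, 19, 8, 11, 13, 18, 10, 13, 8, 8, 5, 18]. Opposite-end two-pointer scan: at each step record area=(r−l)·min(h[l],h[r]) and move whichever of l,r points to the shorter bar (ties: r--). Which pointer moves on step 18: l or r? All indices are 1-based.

[1,20] min(5,18)*19=95 best=95 * → l++
[2,20] min(20,18)*18=324 best=324 * → r--
[2,19] min(20,5)*17=85 best=324 → r--
[2,18] min(20,8)*16=128 best=324 → r--
[2,17] min(20,8)*15=120 best=324 → r--
[2,16] min(20,13)*14=182 best=324 → r--
[2,15] min(20,10)*13=130 best=324 → r--
[2,14] min(20,18)*12=216 best=324 → r--
[2,13] min(20,13)*11=143 best=324 → r--
[2,12] min(20,11)*10=110 best=324 → r--
[2,11] min(20,8)*9=72 best=324 → r--
[2,10] min(20,19)*8=152 best=324 → r--
[2,9] min(20,15)*7=105 best=324 → r--
[2,8] min(20,9)*6=54 best=324 → r--
[2,7] min(20,14)*5=70 best=324 → r--
[2,6] min(20,20)*4=80 best=324 → r--
[2,5] min(20,12)*3=36 best=324 → r--
[2,4] min(20,11)*2=22 best=324 → r--

r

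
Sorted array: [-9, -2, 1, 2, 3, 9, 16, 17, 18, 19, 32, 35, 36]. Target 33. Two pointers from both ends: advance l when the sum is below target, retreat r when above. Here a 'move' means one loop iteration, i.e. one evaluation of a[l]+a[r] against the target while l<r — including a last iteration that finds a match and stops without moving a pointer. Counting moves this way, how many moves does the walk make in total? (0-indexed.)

3 moves

l=0 r=12: -9+36=27 <33, l++
l=1 r=12: -2+36=34 >33, r--
l=1 r=11: -2+35=33, found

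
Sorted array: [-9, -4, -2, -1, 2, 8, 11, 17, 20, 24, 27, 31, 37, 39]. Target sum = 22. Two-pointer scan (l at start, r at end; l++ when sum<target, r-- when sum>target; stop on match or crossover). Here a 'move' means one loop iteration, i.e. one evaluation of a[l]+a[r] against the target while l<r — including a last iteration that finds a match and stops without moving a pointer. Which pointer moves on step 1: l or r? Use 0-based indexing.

l=0 r=13: -9+39=30 >22, r--

r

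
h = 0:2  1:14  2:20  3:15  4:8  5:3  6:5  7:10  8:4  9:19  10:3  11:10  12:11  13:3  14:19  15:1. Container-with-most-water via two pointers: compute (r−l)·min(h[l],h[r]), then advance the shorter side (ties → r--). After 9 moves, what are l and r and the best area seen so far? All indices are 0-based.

l=2, r=8, best area=228

l=0 r=15: min(2,1)*15=15 best=15 *, r--
l=0 r=14: min(2,19)*14=28 best=28 *, l++
l=1 r=14: min(14,19)*13=182 best=182 *, l++
l=2 r=14: min(20,19)*12=228 best=228 *, r--
l=2 r=13: min(20,3)*11=33 best=228, r--
l=2 r=12: min(20,11)*10=110 best=228, r--
l=2 r=11: min(20,10)*9=90 best=228, r--
l=2 r=10: min(20,3)*8=24 best=228, r--
l=2 r=9: min(20,19)*7=133 best=228, r--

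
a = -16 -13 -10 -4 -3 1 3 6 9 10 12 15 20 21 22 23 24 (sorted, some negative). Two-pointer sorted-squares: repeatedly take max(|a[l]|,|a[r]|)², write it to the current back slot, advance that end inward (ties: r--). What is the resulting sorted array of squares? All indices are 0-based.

[0,16] |-16|<=|24| out[16]=576 → r--
[0,15] |-16|<=|23| out[15]=529 → r--
[0,14] |-16|<=|22| out[14]=484 → r--
[0,13] |-16|<=|21| out[13]=441 → r--
[0,12] |-16|<=|20| out[12]=400 → r--
[0,11] |-16|>|15| out[11]=256 → l++
[1,11] |-13|<=|15| out[10]=225 → r--
[1,10] |-13|>|12| out[9]=169 → l++
[2,10] |-10|<=|12| out[8]=144 → r--
[2,9] |-10|<=|10| out[7]=100 → r--
[2,8] |-10|>|9| out[6]=100 → l++
[3,8] |-4|<=|9| out[5]=81 → r--
[3,7] |-4|<=|6| out[4]=36 → r--
[3,6] |-4|>|3| out[3]=16 → l++
[4,6] |-3|<=|3| out[2]=9 → r--
[4,5] |-3|>|1| out[1]=9 → l++
[5,5] |1|<=|1| out[0]=1 → r--

[1, 9, 9, 16, 36, 81, 100, 100, 144, 169, 225, 256, 400, 441, 484, 529, 576]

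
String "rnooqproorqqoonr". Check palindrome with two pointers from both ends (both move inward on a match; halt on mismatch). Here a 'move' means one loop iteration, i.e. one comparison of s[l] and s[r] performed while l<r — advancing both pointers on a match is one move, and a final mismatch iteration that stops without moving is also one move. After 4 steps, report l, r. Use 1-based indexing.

l=5, r=12

l=1 r=16: 'r'=='r', l++,r--
l=2 r=15: 'n'=='n', l++,r--
l=3 r=14: 'o'=='o', l++,r--
l=4 r=13: 'o'=='o', l++,r--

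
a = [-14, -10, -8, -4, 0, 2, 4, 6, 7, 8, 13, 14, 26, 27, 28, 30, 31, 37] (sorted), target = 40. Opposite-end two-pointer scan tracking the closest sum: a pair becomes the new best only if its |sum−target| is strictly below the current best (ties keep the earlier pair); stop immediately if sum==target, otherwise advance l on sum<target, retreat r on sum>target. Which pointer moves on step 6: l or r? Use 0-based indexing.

l=0 r=17: -14+37=23 d=17 *, l++
l=1 r=17: -10+37=27 d=13 *, l++
l=2 r=17: -8+37=29 d=11 *, l++
l=3 r=17: -4+37=33 d=7 *, l++
l=4 r=17: 0+37=37 d=3 *, l++
l=5 r=17: 2+37=39 d=1 *, l++

l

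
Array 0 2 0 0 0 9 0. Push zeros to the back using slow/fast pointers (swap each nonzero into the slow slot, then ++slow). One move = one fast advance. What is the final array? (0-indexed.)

[2, 9, 0, 0, 0, 0, 0]

(s=0,f=0) a[fast]=0 → fast++
(s=0,f=1) a[fast]=2≠0 swap→a[0]=2 → slow++,fast++
(s=1,f=2) a[fast]=0 → fast++
(s=1,f=3) a[fast]=0 → fast++
(s=1,f=4) a[fast]=0 → fast++
(s=1,f=5) a[fast]=9≠0 swap→a[1]=9 → slow++,fast++
(s=2,f=6) a[fast]=0 → fast++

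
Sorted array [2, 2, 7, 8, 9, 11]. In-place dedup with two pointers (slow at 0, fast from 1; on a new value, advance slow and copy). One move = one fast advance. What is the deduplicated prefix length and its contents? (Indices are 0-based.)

length 5; prefix = [2, 7, 8, 9, 11]

slow=0 fast=1: a[fast]=2=a[slow] dup, fast++
slow=0 fast=2: a[fast]=7≠a[slow]=2 write a[1]=7, slow++,fast++
slow=1 fast=3: a[fast]=8≠a[slow]=7 write a[2]=8, slow++,fast++
slow=2 fast=4: a[fast]=9≠a[slow]=8 write a[3]=9, slow++,fast++
slow=3 fast=5: a[fast]=11≠a[slow]=9 write a[4]=11, slow++,fast++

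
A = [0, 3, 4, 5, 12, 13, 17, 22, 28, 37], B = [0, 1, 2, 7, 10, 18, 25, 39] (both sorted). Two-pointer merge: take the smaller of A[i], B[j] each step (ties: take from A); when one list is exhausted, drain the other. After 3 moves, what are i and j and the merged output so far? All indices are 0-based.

i=1, j=2, merged so far=[0, 0, 1]

i=0 j=0: A[i]=0<=B[j]=0 take 0, i++
i=1 j=0: A[i]=3>B[j]=0 take 0, j++
i=1 j=1: A[i]=3>B[j]=1 take 1, j++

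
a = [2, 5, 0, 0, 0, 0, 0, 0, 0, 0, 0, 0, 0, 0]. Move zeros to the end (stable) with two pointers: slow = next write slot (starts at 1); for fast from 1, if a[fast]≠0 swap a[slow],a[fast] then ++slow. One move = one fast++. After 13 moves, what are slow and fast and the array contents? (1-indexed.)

(s=1,f=1) a[fast]=2≠0 swap→a[1]=2 → slow++,fast++
(s=2,f=2) a[fast]=5≠0 swap→a[2]=5 → slow++,fast++
(s=3,f=3) a[fast]=0 → fast++
(s=3,f=4) a[fast]=0 → fast++
(s=3,f=5) a[fast]=0 → fast++
(s=3,f=6) a[fast]=0 → fast++
(s=3,f=7) a[fast]=0 → fast++
(s=3,f=8) a[fast]=0 → fast++
(s=3,f=9) a[fast]=0 → fast++
(s=3,f=10) a[fast]=0 → fast++
(s=3,f=11) a[fast]=0 → fast++
(s=3,f=12) a[fast]=0 → fast++
(s=3,f=13) a[fast]=0 → fast++

slow=3, fast=14, a=[2, 5, 0, 0, 0, 0, 0, 0, 0, 0, 0, 0, 0, 0]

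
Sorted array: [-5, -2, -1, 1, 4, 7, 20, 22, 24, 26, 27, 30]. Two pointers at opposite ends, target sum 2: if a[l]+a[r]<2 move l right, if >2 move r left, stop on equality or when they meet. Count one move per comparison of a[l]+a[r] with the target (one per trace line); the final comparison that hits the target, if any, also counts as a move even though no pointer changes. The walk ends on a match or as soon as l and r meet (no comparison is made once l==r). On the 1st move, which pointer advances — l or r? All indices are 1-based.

r

l=1 r=12: -5+30=25 >2, r--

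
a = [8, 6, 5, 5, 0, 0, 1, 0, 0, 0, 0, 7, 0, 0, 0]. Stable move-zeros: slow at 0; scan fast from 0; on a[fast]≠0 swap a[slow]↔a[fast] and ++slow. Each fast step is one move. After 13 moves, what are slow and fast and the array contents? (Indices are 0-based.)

slow=0 fast=0: a[fast]=8≠0 swap→a[0]=8, slow++,fast++
slow=1 fast=1: a[fast]=6≠0 swap→a[1]=6, slow++,fast++
slow=2 fast=2: a[fast]=5≠0 swap→a[2]=5, slow++,fast++
slow=3 fast=3: a[fast]=5≠0 swap→a[3]=5, slow++,fast++
slow=4 fast=4: a[fast]=0, fast++
slow=4 fast=5: a[fast]=0, fast++
slow=4 fast=6: a[fast]=1≠0 swap→a[4]=1, slow++,fast++
slow=5 fast=7: a[fast]=0, fast++
slow=5 fast=8: a[fast]=0, fast++
slow=5 fast=9: a[fast]=0, fast++
slow=5 fast=10: a[fast]=0, fast++
slow=5 fast=11: a[fast]=7≠0 swap→a[5]=7, slow++,fast++
slow=6 fast=12: a[fast]=0, fast++

slow=6, fast=13, a=[8, 6, 5, 5, 1, 7, 0, 0, 0, 0, 0, 0, 0, 0, 0]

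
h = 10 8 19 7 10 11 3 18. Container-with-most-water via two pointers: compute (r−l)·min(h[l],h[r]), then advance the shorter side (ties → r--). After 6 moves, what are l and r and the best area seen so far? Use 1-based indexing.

l=1 r=8: min(10,18)*7=70 best=70 *, l++
l=2 r=8: min(8,18)*6=48 best=70, l++
l=3 r=8: min(19,18)*5=90 best=90 *, r--
l=3 r=7: min(19,3)*4=12 best=90, r--
l=3 r=6: min(19,11)*3=33 best=90, r--
l=3 r=5: min(19,10)*2=20 best=90, r--

l=3, r=4, best area=90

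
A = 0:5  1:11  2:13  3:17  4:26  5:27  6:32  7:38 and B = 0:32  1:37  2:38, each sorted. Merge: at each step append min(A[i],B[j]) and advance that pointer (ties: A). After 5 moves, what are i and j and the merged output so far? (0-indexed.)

i=5, j=0, merged so far=[5, 11, 13, 17, 26]

i=0 j=0: A[i]=5<=B[j]=32 take 5, i++
i=1 j=0: A[i]=11<=B[j]=32 take 11, i++
i=2 j=0: A[i]=13<=B[j]=32 take 13, i++
i=3 j=0: A[i]=17<=B[j]=32 take 17, i++
i=4 j=0: A[i]=26<=B[j]=32 take 26, i++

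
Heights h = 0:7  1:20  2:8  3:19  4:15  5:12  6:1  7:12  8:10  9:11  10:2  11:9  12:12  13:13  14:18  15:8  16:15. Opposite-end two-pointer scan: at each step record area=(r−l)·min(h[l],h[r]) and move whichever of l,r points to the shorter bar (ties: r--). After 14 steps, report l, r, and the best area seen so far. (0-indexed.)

l=1, r=3, best area=234

[0,16] min(7,15)*16=112 best=112 * → l++
[1,16] min(20,15)*15=225 best=225 * → r--
[1,15] min(20,8)*14=112 best=225 → r--
[1,14] min(20,18)*13=234 best=234 * → r--
[1,13] min(20,13)*12=156 best=234 → r--
[1,12] min(20,12)*11=132 best=234 → r--
[1,11] min(20,9)*10=90 best=234 → r--
[1,10] min(20,2)*9=18 best=234 → r--
[1,9] min(20,11)*8=88 best=234 → r--
[1,8] min(20,10)*7=70 best=234 → r--
[1,7] min(20,12)*6=72 best=234 → r--
[1,6] min(20,1)*5=5 best=234 → r--
[1,5] min(20,12)*4=48 best=234 → r--
[1,4] min(20,15)*3=45 best=234 → r--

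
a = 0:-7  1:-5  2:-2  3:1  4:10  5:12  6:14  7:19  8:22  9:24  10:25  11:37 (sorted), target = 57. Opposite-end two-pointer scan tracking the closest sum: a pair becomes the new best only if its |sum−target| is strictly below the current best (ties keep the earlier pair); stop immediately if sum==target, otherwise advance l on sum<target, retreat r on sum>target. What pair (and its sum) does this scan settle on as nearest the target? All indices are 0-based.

l=0 r=11: -7+37=30 d=27 *, l++
l=1 r=11: -5+37=32 d=25 *, l++
l=2 r=11: -2+37=35 d=22 *, l++
l=3 r=11: 1+37=38 d=19 *, l++
l=4 r=11: 10+37=47 d=10 *, l++
l=5 r=11: 12+37=49 d=8 *, l++
l=6 r=11: 14+37=51 d=6 *, l++
l=7 r=11: 19+37=56 d=1 *, l++
l=8 r=11: 22+37=59 d=2, r--
l=8 r=10: 22+25=47 d=10, l++
l=9 r=10: 24+25=49 d=8, l++

pair (19, 37) with sum 56 (|Δ|=1)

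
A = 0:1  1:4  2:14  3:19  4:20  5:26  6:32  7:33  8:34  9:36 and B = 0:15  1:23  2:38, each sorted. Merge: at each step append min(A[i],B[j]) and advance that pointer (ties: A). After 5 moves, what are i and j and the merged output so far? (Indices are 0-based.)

i=4, j=1, merged so far=[1, 4, 14, 15, 19]

i=0 j=0: A[i]=1<=B[j]=15 take 1, i++
i=1 j=0: A[i]=4<=B[j]=15 take 4, i++
i=2 j=0: A[i]=14<=B[j]=15 take 14, i++
i=3 j=0: A[i]=19>B[j]=15 take 15, j++
i=3 j=1: A[i]=19<=B[j]=23 take 19, i++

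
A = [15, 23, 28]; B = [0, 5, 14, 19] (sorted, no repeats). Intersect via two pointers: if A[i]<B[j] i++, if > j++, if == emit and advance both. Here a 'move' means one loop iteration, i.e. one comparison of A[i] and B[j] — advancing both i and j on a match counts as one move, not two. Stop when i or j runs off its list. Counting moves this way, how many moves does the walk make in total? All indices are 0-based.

5 moves

i=0 j=0: 15>0, j++
i=0 j=1: 15>5, j++
i=0 j=2: 15>14, j++
i=0 j=3: 15<19, i++
i=1 j=3: 23>19, j++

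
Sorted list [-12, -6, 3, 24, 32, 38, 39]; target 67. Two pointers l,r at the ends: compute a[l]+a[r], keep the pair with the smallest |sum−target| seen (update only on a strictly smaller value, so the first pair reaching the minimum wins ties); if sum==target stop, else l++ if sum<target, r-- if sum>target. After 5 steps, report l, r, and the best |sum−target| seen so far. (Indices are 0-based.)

l=4, r=5, best |Δ|=4

l=0 r=6: -12+39=27 d=40 *, l++
l=1 r=6: -6+39=33 d=34 *, l++
l=2 r=6: 3+39=42 d=25 *, l++
l=3 r=6: 24+39=63 d=4 *, l++
l=4 r=6: 32+39=71 d=4, r--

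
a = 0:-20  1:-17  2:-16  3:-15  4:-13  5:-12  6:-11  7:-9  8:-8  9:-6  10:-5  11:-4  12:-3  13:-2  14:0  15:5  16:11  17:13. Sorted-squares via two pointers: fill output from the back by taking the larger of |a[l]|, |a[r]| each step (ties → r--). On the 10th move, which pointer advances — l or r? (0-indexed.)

l=0 r=17: |-20|>|13| out[17]=400, l++
l=1 r=17: |-17|>|13| out[16]=289, l++
l=2 r=17: |-16|>|13| out[15]=256, l++
l=3 r=17: |-15|>|13| out[14]=225, l++
l=4 r=17: |-13|<=|13| out[13]=169, r--
l=4 r=16: |-13|>|11| out[12]=169, l++
l=5 r=16: |-12|>|11| out[11]=144, l++
l=6 r=16: |-11|<=|11| out[10]=121, r--
l=6 r=15: |-11|>|5| out[9]=121, l++
l=7 r=15: |-9|>|5| out[8]=81, l++

l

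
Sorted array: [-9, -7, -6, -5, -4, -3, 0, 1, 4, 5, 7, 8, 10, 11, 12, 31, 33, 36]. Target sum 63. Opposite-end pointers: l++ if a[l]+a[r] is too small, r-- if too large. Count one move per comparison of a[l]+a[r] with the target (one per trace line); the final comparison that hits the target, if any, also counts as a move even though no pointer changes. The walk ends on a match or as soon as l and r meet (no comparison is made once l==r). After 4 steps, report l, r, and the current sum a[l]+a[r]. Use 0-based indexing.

l=0 r=17: -9+36=27 <63, l++
l=1 r=17: -7+36=29 <63, l++
l=2 r=17: -6+36=30 <63, l++
l=3 r=17: -5+36=31 <63, l++

l=4, r=17, sum=32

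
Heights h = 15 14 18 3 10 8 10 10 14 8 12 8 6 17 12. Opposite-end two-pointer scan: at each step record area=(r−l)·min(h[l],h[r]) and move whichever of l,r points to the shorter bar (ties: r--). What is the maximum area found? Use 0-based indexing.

max area = 195

[0,14] min(15,12)*14=168 best=168 * → r--
[0,13] min(15,17)*13=195 best=195 * → l++
[1,13] min(14,17)*12=168 best=195 → l++
[2,13] min(18,17)*11=187 best=195 → r--
[2,12] min(18,6)*10=60 best=195 → r--
[2,11] min(18,8)*9=72 best=195 → r--
[2,10] min(18,12)*8=96 best=195 → r--
[2,9] min(18,8)*7=56 best=195 → r--
[2,8] min(18,14)*6=84 best=195 → r--
[2,7] min(18,10)*5=50 best=195 → r--
[2,6] min(18,10)*4=40 best=195 → r--
[2,5] min(18,8)*3=24 best=195 → r--
[2,4] min(18,10)*2=20 best=195 → r--
[2,3] min(18,3)*1=3 best=195 → r--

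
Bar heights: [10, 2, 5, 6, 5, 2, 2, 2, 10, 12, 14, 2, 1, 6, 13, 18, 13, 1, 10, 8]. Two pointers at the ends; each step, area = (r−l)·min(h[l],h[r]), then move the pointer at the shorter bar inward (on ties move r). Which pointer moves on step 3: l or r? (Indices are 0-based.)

[0,19] min(10,8)*19=152 best=152 * → r--
[0,18] min(10,10)*18=180 best=180 * → r--
[0,17] min(10,1)*17=17 best=180 → r--

r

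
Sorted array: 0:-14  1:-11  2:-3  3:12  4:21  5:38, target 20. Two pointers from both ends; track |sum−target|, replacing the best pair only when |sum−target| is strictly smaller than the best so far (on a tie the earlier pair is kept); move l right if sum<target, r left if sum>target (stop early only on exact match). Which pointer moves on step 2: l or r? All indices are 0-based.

l=0 r=5: -14+38=24 d=4 *, r--
l=0 r=4: -14+21=7 d=13, l++

l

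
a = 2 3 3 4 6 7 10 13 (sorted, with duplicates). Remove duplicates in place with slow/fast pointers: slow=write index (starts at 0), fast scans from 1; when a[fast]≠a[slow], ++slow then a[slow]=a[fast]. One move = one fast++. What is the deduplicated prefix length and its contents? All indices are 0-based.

length 7; prefix = [2, 3, 4, 6, 7, 10, 13]

slow=0 fast=1: a[fast]=3≠a[slow]=2 write a[1]=3, slow++,fast++
slow=1 fast=2: a[fast]=3=a[slow] dup, fast++
slow=1 fast=3: a[fast]=4≠a[slow]=3 write a[2]=4, slow++,fast++
slow=2 fast=4: a[fast]=6≠a[slow]=4 write a[3]=6, slow++,fast++
slow=3 fast=5: a[fast]=7≠a[slow]=6 write a[4]=7, slow++,fast++
slow=4 fast=6: a[fast]=10≠a[slow]=7 write a[5]=10, slow++,fast++
slow=5 fast=7: a[fast]=13≠a[slow]=10 write a[6]=13, slow++,fast++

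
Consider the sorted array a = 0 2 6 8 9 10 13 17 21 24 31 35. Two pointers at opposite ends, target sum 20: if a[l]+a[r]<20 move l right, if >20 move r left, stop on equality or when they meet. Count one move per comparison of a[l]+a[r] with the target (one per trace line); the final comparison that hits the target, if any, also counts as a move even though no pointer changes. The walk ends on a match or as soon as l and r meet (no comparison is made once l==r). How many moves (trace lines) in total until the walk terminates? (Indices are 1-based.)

l=1 r=12: 0+35=35 >20, r--
l=1 r=11: 0+31=31 >20, r--
l=1 r=10: 0+24=24 >20, r--
l=1 r=9: 0+21=21 >20, r--
l=1 r=8: 0+17=17 <20, l++
l=2 r=8: 2+17=19 <20, l++
l=3 r=8: 6+17=23 >20, r--
l=3 r=7: 6+13=19 <20, l++
l=4 r=7: 8+13=21 >20, r--
l=4 r=6: 8+10=18 <20, l++
l=5 r=6: 9+10=19 <20, l++

11 moves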